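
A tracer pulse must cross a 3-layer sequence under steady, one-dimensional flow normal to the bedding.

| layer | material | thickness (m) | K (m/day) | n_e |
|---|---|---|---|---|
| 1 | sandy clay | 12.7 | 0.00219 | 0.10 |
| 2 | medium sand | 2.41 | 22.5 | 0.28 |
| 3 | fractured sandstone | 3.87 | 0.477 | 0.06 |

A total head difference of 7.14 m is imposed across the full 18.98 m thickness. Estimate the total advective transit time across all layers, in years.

With flow normal to the layers, continuity requires the same specific discharge q through every layer.
Σ(b_i/K_i) = 12.7/0.00219 + 2.41/22.5 + 3.87/0.477 = 5807 d.
q = Δh / Σ(b_i/K_i) = 7.14 / 5807 = 0.001229 m/day.
In each layer the seepage velocity is v_i = q/n_i, so the layer transit time is t_i = b_i·n_i / q:
  layer 1 (sandy clay): t_1 = 12.7 × 0.10 / 0.001229 = 1033 d
  layer 2 (medium sand): t_2 = 2.41 × 0.28 / 0.001229 = 548.8 d
  layer 3 (fractured sandstone): t_3 = 3.87 × 0.06 / 0.001229 = 188.9 d
Total t = Σ t_i = 1771 days = 4.848 years.

4.85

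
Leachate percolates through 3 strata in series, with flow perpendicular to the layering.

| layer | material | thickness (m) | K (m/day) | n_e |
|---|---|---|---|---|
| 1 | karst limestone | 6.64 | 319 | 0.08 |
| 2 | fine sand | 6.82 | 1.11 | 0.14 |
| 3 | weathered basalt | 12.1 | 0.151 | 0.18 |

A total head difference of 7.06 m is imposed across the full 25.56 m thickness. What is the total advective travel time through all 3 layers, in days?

44.8

With flow normal to the layers, continuity requires the same specific discharge q through every layer.
Σ(b_i/K_i) = 6.64/319 + 6.82/1.11 + 12.1/0.151 = 86.30 d.
q = Δh / Σ(b_i/K_i) = 7.06 / 86.30 = 0.08181 m/day.
In each layer the seepage velocity is v_i = q/n_i, so the layer transit time is t_i = b_i·n_i / q:
  layer 1 (karst limestone): t_1 = 6.64 × 0.08 / 0.08181 = 6.493 d
  layer 2 (fine sand): t_2 = 6.82 × 0.14 / 0.08181 = 11.67 d
  layer 3 (weathered basalt): t_3 = 12.1 × 0.18 / 0.08181 = 26.62 d
Total t = Σ t_i = 44.79 days.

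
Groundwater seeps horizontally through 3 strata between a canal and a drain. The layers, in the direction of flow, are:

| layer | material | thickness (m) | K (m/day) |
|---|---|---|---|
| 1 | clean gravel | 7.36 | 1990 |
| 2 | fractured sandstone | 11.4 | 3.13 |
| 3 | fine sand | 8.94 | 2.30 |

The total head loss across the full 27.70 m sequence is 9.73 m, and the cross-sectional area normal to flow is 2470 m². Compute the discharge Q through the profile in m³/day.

3190

Flow is perpendicular to layering, so the layers act in series and the equivalent K is the thickness-weighted harmonic mean.
Total thickness L = 7.36 + 11.4 + 8.94 = 27.70 m.
Σ(b_i/K_i) = 7.36/1990 + 11.4/3.13 + 8.94/2.30 = 7.533 d.
K_eq = L / Σ(b_i/K_i) = 27.70 / 7.533 = 3.677 m/day.
Q = K_eq · A · (Δh/L) = 3.677 × 2470 × (9.73/27.70) = 3190 m³/day.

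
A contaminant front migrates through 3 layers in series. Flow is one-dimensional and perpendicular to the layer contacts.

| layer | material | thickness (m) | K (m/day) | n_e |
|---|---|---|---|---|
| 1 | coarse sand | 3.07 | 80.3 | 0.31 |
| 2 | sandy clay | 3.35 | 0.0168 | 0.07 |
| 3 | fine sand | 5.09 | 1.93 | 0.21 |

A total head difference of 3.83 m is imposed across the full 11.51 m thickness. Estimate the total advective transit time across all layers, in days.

119

With flow normal to the layers, continuity requires the same specific discharge q through every layer.
Σ(b_i/K_i) = 3.07/80.3 + 3.35/0.0168 + 5.09/1.93 = 202.1 d.
q = Δh / Σ(b_i/K_i) = 3.83 / 202.1 = 0.01895 m/day.
In each layer the seepage velocity is v_i = q/n_i, so the layer transit time is t_i = b_i·n_i / q:
  layer 1 (coarse sand): t_1 = 3.07 × 0.31 / 0.01895 = 50.21 d
  layer 2 (sandy clay): t_2 = 3.35 × 0.07 / 0.01895 = 12.37 d
  layer 3 (fine sand): t_3 = 5.09 × 0.21 / 0.01895 = 56.40 d
Total t = Σ t_i = 119.0 days.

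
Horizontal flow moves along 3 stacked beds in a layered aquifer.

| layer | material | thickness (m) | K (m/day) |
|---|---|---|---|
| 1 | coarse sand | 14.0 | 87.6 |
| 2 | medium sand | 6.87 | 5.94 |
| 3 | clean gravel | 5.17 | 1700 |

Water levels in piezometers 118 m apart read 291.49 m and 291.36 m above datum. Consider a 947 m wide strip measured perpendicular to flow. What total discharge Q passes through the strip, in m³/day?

10500

Flow is parallel to layering, so each bed carries its own Darcy discharge and the transmissivities add.
Σ(K_i·b_i) = 87.6×14.0 + 5.94×6.87 + 1700×5.17 = 10056 m²/day.
Hydraulic gradient i = (291.49 − 291.36) / 118 = 0.13 / 118 = 0.001102.
Q = Σ(K_i·b_i) · W · i = 10056 × 947 × 0.001102 = 10492 m³/day.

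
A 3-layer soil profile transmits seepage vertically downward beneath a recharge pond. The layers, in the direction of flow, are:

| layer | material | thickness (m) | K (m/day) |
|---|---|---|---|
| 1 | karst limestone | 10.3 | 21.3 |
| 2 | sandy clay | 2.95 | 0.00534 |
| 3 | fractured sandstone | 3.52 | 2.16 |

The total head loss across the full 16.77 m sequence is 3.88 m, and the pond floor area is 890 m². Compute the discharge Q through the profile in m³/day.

6.23

Flow is perpendicular to layering, so the layers act in series and the equivalent K is the thickness-weighted harmonic mean.
Total thickness L = 10.3 + 2.95 + 3.52 = 16.77 m.
Σ(b_i/K_i) = 10.3/21.3 + 2.95/0.00534 + 3.52/2.16 = 554.5 d.
K_eq = L / Σ(b_i/K_i) = 16.77 / 554.5 = 0.03024 m/day.
Q = K_eq · A · (Δh/L) = 0.03024 × 890 × (3.88/16.77) = 6.227 m³/day.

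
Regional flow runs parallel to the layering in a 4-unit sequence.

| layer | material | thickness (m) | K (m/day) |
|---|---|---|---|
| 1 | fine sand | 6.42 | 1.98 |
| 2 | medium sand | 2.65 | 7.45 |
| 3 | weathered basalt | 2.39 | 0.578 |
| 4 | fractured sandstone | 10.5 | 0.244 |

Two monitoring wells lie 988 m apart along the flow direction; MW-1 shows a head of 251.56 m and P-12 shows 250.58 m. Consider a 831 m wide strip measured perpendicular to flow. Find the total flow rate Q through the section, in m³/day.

30.0

Flow is parallel to layering, so each bed carries its own Darcy discharge and the transmissivities add.
Σ(K_i·b_i) = 1.98×6.42 + 7.45×2.65 + 0.578×2.39 + 0.244×10.5 = 36.40 m²/day.
Hydraulic gradient i = (251.56 − 250.58) / 988 = 0.98 / 988 = 0.0009919.
Q = Σ(K_i·b_i) · W · i = 36.40 × 831 × 0.0009919 = 30.00 m³/day.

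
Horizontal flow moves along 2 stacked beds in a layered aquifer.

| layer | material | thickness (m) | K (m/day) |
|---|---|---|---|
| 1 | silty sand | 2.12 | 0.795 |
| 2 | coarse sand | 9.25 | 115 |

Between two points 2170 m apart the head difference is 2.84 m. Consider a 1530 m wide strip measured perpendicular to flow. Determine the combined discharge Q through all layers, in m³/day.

2130

Flow is parallel to layering, so each bed carries its own Darcy discharge and the transmissivities add.
Σ(K_i·b_i) = 0.795×2.12 + 115×9.25 = 1065 m²/day.
Hydraulic gradient i = Δh / L = 2.84 / 2170 = 0.001309.
Q = Σ(K_i·b_i) · W · i = 1065 × 1530 × 0.001309 = 2133 m³/day.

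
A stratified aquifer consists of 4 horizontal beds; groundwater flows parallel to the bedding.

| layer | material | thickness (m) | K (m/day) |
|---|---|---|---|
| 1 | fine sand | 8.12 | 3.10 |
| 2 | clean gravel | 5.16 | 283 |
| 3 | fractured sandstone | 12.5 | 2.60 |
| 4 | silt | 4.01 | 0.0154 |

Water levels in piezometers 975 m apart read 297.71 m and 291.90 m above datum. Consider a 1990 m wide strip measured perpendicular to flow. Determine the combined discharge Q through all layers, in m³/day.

18000

Flow is parallel to layering, so each bed carries its own Darcy discharge and the transmissivities add.
Σ(K_i·b_i) = 3.10×8.12 + 283×5.16 + 2.60×12.5 + 0.0154×4.01 = 1518 m²/day.
Hydraulic gradient i = (297.71 − 291.90) / 975 = 5.81 / 975 = 0.005959.
Q = Σ(K_i·b_i) · W · i = 1518 × 1990 × 0.005959 = 18001 m³/day.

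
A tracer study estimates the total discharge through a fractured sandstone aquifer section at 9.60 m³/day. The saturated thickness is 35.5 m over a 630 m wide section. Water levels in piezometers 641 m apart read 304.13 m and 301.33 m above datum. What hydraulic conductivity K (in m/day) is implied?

Cross-sectional area A = 630 × 35.5 = 22365 m².
Hydraulic gradient i = (304.13 − 301.33) / 641 = 2.8 / 641 = 0.004368.
From Q = K·A·i, K = Q / (A·i) = 9.60 / (22365 × 0.004368) = 0.09827 m/day.

0.0983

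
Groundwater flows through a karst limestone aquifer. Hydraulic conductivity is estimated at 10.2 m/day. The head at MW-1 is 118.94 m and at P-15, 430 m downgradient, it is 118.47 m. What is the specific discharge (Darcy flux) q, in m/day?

Hydraulic gradient i = (118.94 − 118.47) / 430 = 0.47 / 430 = 0.001093.
Specific discharge q = K · i = 10.20 × 0.001093 = 0.01115 m/day.

0.0111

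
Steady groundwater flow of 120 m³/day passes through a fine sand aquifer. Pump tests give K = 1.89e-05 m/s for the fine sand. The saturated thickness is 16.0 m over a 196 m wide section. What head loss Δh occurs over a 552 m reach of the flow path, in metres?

12.9

Convert K: 1.89e-05 m/s × 86400 = 1.633 m/day.
Cross-sectional area A = 196 × 16.0 = 3136 m².
From Q = K·A·i, i = Q / (K·A) = 120 / (1.633 × 3136) = 0.02343.
Head loss Δh = i · L = 0.02343 × 552 = 12.94 m.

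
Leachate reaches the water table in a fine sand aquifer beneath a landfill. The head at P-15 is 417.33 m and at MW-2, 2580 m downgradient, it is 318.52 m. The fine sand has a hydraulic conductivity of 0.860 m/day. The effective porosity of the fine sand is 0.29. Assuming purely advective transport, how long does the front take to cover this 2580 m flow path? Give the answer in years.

Hydraulic gradient i = (417.33 − 318.52) / 2580 = 98.81 / 2580 = 0.03830.
Darcy flux q = K · i = 0.8600 × 0.03830 = 0.03294 m/day.
Seepage velocity v = q / n_e = 0.03294 / 0.29 = 0.1136 m/day.
Travel time t = L / v = 2580 / 0.1136 = 22716 days = 62.19 years.

62.2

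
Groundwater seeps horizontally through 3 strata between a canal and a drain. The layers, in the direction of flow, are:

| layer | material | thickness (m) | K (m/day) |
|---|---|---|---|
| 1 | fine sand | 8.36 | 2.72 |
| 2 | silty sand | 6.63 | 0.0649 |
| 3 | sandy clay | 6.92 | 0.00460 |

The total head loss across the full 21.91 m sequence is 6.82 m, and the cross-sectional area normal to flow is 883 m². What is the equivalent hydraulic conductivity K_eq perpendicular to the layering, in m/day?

0.0136

Flow is perpendicular to layering, so the layers act in series and the equivalent K is the thickness-weighted harmonic mean.
Total thickness L = 8.36 + 6.63 + 6.92 = 21.91 m.
Σ(b_i/K_i) = 8.36/2.72 + 6.63/0.0649 + 6.92/0.00460 = 1610 d.
K_eq = L / Σ(b_i/K_i) = 21.91 / 1610 = 0.01361 m/day.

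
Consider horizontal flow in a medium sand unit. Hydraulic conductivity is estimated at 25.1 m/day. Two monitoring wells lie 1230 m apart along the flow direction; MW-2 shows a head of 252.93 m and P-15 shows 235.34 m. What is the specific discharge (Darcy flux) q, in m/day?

0.359

Hydraulic gradient i = (252.93 − 235.34) / 1230 = 17.59 / 1230 = 0.01430.
Specific discharge q = K · i = 25.10 × 0.01430 = 0.3590 m/day.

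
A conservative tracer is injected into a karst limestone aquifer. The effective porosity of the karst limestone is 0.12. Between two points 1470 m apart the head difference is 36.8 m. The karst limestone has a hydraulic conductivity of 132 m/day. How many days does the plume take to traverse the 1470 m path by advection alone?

53.4

Hydraulic gradient i = Δh / L = 36.8 / 1470 = 0.02503.
Darcy flux q = K · i = 132.0 × 0.02503 = 3.304 m/day.
Seepage velocity v = q / n_e = 3.304 / 0.12 = 27.54 m/day.
Travel time t = L / v = 1470 / 27.54 = 53.38 days.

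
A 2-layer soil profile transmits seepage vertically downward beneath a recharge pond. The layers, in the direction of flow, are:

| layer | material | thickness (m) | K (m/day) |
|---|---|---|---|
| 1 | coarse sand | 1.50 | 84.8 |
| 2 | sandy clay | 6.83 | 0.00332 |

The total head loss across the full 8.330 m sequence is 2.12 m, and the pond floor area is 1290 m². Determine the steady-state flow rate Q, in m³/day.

1.33

Flow is perpendicular to layering, so the layers act in series and the equivalent K is the thickness-weighted harmonic mean.
Total thickness L = 1.50 + 6.83 = 8.330 m.
Σ(b_i/K_i) = 1.50/84.8 + 6.83/0.00332 = 2057 d.
K_eq = L / Σ(b_i/K_i) = 8.330 / 2057 = 0.004049 m/day.
Q = K_eq · A · (Δh/L) = 0.004049 × 1290 × (2.12/8.330) = 1.329 m³/day.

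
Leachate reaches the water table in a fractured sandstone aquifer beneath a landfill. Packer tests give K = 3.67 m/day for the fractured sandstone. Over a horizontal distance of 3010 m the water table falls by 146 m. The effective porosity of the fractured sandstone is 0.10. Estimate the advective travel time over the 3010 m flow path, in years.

4.63

Hydraulic gradient i = Δh / L = 146 / 3010 = 0.04850.
Darcy flux q = K · i = 3.670 × 0.04850 = 0.1780 m/day.
Seepage velocity v = q / n_e = 0.1780 / 0.10 = 1.780 m/day.
Travel time t = L / v = 3010 / 1.780 = 1691 days = 4.629 years.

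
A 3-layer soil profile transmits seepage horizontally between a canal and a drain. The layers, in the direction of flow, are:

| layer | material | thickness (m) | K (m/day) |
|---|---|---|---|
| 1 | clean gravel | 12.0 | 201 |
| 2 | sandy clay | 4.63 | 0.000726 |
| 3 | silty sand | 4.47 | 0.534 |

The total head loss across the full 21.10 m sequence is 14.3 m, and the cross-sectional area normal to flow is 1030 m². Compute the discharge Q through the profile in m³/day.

Flow is perpendicular to layering, so the layers act in series and the equivalent K is the thickness-weighted harmonic mean.
Total thickness L = 12.0 + 4.63 + 4.47 = 21.10 m.
Σ(b_i/K_i) = 12.0/201 + 4.63/0.000726 + 4.47/0.534 = 6386 d.
K_eq = L / Σ(b_i/K_i) = 21.10 / 6386 = 0.003304 m/day.
Q = K_eq · A · (Δh/L) = 0.003304 × 1030 × (14.3/21.10) = 2.307 m³/day.

2.31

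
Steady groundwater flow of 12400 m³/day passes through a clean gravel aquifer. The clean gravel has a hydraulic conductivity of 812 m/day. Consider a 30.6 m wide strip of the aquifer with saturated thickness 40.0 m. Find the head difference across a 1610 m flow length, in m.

Cross-sectional area A = 30.6 × 40.0 = 1224 m².
From Q = K·A·i, i = Q / (K·A) = 12400 / (812.0 × 1224) = 0.01248.
Head loss Δh = i · L = 0.01248 × 1610 = 20.09 m.

20.1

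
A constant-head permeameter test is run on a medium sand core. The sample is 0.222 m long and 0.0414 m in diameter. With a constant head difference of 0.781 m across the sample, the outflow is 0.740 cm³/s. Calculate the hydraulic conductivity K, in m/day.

13.5

Cross-sectional area A = π·(d/2)² = π × (0.0414/2)² = 0.001346 m².
Convert discharge: 0.740 cm³/s = 7.400e-07 m³/s.
Darcy's law rearranged: K = Q·L / (A·Δh) = 7.400e-07 × 0.222 / (0.001346 × 0.781) = 0.0001563 m/s = 13.50 m/day.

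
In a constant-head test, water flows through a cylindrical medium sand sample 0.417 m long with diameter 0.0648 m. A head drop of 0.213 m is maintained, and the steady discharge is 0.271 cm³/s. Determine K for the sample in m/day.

Cross-sectional area A = π·(d/2)² = π × (0.0648/2)² = 0.003298 m².
Convert discharge: 0.271 cm³/s = 2.710e-07 m³/s.
Darcy's law rearranged: K = Q·L / (A·Δh) = 2.710e-07 × 0.417 / (0.003298 × 0.213) = 0.0001609 m/s = 13.90 m/day.

13.9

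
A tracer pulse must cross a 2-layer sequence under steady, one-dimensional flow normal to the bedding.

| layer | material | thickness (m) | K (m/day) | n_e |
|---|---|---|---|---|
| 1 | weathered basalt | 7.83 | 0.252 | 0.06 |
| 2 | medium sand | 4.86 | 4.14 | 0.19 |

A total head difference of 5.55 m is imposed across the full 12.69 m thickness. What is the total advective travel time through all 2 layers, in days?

With flow normal to the layers, continuity requires the same specific discharge q through every layer.
Σ(b_i/K_i) = 7.83/0.252 + 4.86/4.14 = 32.25 d.
q = Δh / Σ(b_i/K_i) = 5.55 / 32.25 = 0.1721 m/day.
In each layer the seepage velocity is v_i = q/n_i, so the layer transit time is t_i = b_i·n_i / q:
  layer 1 (weathered basalt): t_1 = 7.83 × 0.06 / 0.1721 = 2.730 d
  layer 2 (medium sand): t_2 = 4.86 × 0.19 / 0.1721 = 5.365 d
Total t = Σ t_i = 8.094 days.

8.09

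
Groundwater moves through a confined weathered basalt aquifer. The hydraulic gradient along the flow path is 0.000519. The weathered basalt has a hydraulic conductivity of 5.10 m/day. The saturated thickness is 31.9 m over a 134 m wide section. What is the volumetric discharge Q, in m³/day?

11.3

Cross-sectional area A = 134 × 31.9 = 4275 m².
Hydraulic gradient i = 0.000519.
Darcy's law: Q = K · A · i = 5.100 × 4275 × 0.0005190 = 11.31 m³/day.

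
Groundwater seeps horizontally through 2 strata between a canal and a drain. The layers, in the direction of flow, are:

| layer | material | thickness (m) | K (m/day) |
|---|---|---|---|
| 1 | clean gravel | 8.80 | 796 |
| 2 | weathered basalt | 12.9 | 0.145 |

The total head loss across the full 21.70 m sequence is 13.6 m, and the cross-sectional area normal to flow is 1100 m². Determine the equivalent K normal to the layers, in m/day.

Flow is perpendicular to layering, so the layers act in series and the equivalent K is the thickness-weighted harmonic mean.
Total thickness L = 8.80 + 12.9 = 21.70 m.
Σ(b_i/K_i) = 8.80/796 + 12.9/0.145 = 88.98 d.
K_eq = L / Σ(b_i/K_i) = 21.70 / 88.98 = 0.2439 m/day.

0.244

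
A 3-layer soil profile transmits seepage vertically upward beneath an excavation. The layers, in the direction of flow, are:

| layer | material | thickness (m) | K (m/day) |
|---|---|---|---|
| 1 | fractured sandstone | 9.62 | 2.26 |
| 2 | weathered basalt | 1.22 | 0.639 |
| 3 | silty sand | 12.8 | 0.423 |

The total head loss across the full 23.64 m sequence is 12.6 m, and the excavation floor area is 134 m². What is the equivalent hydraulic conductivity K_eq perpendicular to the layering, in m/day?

Flow is perpendicular to layering, so the layers act in series and the equivalent K is the thickness-weighted harmonic mean.
Total thickness L = 9.62 + 1.22 + 12.8 = 23.64 m.
Σ(b_i/K_i) = 9.62/2.26 + 1.22/0.639 + 12.8/0.423 = 36.43 d.
K_eq = L / Σ(b_i/K_i) = 23.64 / 36.43 = 0.6490 m/day.

0.649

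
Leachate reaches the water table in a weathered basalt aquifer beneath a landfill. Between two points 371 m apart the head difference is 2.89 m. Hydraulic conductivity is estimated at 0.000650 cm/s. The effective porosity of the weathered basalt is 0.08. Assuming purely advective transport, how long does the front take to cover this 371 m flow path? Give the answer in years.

Convert K: 0.000650 cm/s × 864 = 0.5616 m/day.
Hydraulic gradient i = Δh / L = 2.89 / 371 = 0.007790.
Darcy flux q = K · i = 0.5616 × 0.007790 = 0.004375 m/day.
Seepage velocity v = q / n_e = 0.004375 / 0.08 = 0.05468 m/day.
Travel time t = L / v = 371 / 0.05468 = 6784 days = 18.57 years.

18.6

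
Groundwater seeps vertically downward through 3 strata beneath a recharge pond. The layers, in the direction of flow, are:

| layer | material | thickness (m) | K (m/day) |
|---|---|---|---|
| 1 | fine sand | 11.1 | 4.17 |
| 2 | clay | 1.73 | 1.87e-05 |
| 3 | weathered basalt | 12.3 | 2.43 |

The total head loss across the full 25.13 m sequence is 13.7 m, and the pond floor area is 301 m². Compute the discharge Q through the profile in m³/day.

0.0446

Flow is perpendicular to layering, so the layers act in series and the equivalent K is the thickness-weighted harmonic mean.
Total thickness L = 11.1 + 1.73 + 12.3 = 25.13 m.
Σ(b_i/K_i) = 11.1/4.17 + 1.73/1.87e-05 + 12.3/2.43 = 92521 d.
K_eq = L / Σ(b_i/K_i) = 25.13 / 92521 = 0.0002716 m/day.
Q = K_eq · A · (Δh/L) = 0.0002716 × 301 × (13.7/25.13) = 0.04457 m³/day.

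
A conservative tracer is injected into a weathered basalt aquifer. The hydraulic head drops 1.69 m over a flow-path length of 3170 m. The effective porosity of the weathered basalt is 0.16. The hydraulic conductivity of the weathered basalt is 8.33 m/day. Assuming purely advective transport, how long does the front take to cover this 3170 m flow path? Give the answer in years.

313

Hydraulic gradient i = Δh / L = 1.69 / 3170 = 0.0005331.
Darcy flux q = K · i = 8.330 × 0.0005331 = 0.004441 m/day.
Seepage velocity v = q / n_e = 0.004441 / 0.16 = 0.02776 m/day.
Travel time t = L / v = 3170 / 0.02776 = 1.142e+05 days = 312.7 years.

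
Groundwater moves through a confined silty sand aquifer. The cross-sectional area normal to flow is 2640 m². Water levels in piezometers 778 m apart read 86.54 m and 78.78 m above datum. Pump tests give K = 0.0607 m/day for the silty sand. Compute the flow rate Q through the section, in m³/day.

Hydraulic gradient i = (86.54 − 78.78) / 778 = 7.76 / 778 = 0.009974.
Darcy's law: Q = K · A · i = 0.06070 × 2640 × 0.009974 = 1.598 m³/day.

1.60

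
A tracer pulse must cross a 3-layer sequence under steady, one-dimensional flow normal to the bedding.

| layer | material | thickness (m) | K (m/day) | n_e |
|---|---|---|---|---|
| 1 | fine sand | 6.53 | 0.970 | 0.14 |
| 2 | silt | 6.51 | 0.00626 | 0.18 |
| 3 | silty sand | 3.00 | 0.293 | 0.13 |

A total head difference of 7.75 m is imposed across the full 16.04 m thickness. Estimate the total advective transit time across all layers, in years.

With flow normal to the layers, continuity requires the same specific discharge q through every layer.
Σ(b_i/K_i) = 6.53/0.970 + 6.51/0.00626 + 3.00/0.293 = 1057 d.
q = Δh / Σ(b_i/K_i) = 7.75 / 1057 = 0.007333 m/day.
In each layer the seepage velocity is v_i = q/n_i, so the layer transit time is t_i = b_i·n_i / q:
  layer 1 (fine sand): t_1 = 6.53 × 0.14 / 0.007333 = 124.7 d
  layer 2 (silt): t_2 = 6.51 × 0.18 / 0.007333 = 159.8 d
  layer 3 (silty sand): t_3 = 3.00 × 0.13 / 0.007333 = 53.19 d
Total t = Σ t_i = 337.7 days = 0.9245 years.

0.924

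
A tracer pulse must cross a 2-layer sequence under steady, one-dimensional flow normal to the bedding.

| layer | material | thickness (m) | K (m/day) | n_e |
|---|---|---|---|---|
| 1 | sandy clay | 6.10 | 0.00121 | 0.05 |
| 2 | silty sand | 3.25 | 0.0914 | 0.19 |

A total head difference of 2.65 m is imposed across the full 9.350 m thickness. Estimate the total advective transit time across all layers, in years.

4.84

With flow normal to the layers, continuity requires the same specific discharge q through every layer.
Σ(b_i/K_i) = 6.10/0.00121 + 3.25/0.0914 = 5077 d.
q = Δh / Σ(b_i/K_i) = 2.65 / 5077 = 0.0005220 m/day.
In each layer the seepage velocity is v_i = q/n_i, so the layer transit time is t_i = b_i·n_i / q:
  layer 1 (sandy clay): t_1 = 6.10 × 0.05 / 0.0005220 = 584.3 d
  layer 2 (silty sand): t_2 = 3.25 × 0.19 / 0.0005220 = 1183 d
Total t = Σ t_i = 1767 days = 4.839 years.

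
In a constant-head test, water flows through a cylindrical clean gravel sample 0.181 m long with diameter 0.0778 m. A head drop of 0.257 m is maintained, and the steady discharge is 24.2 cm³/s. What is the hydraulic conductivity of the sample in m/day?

310

Cross-sectional area A = π·(d/2)² = π × (0.0778/2)² = 0.004754 m².
Convert discharge: 24.2 cm³/s = 2.420e-05 m³/s.
Darcy's law rearranged: K = Q·L / (A·Δh) = 2.420e-05 × 0.181 / (0.004754 × 0.257) = 0.003585 m/s = 309.8 m/day.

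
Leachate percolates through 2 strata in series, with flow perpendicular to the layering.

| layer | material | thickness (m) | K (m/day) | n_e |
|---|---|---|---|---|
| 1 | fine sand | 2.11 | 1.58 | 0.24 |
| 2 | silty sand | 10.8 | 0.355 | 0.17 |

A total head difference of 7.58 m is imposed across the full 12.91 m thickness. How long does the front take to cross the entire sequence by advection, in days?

9.81

With flow normal to the layers, continuity requires the same specific discharge q through every layer.
Σ(b_i/K_i) = 2.11/1.58 + 10.8/0.355 = 31.76 d.
q = Δh / Σ(b_i/K_i) = 7.58 / 31.76 = 0.2387 m/day.
In each layer the seepage velocity is v_i = q/n_i, so the layer transit time is t_i = b_i·n_i / q:
  layer 1 (fine sand): t_1 = 2.11 × 0.24 / 0.2387 = 2.122 d
  layer 2 (silty sand): t_2 = 10.8 × 0.17 / 0.2387 = 7.692 d
Total t = Σ t_i = 9.814 days.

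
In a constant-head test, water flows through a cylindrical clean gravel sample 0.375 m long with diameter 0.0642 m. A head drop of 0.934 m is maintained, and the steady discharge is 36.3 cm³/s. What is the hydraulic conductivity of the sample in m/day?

Cross-sectional area A = π·(d/2)² = π × (0.0642/2)² = 0.003237 m².
Convert discharge: 36.3 cm³/s = 3.630e-05 m³/s.
Darcy's law rearranged: K = Q·L / (A·Δh) = 3.630e-05 × 0.375 / (0.003237 × 0.934) = 0.004502 m/s = 389.0 m/day.

389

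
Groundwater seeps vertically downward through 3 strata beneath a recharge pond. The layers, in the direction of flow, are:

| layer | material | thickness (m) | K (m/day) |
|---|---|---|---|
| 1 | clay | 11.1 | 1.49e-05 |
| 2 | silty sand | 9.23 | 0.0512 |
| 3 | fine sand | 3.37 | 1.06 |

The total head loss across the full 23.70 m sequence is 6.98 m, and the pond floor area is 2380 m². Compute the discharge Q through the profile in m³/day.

Flow is perpendicular to layering, so the layers act in series and the equivalent K is the thickness-weighted harmonic mean.
Total thickness L = 11.1 + 9.23 + 3.37 = 23.70 m.
Σ(b_i/K_i) = 11.1/1.49e-05 + 9.23/0.0512 + 3.37/1.06 = 7.451e+05 d.
K_eq = L / Σ(b_i/K_i) = 23.70 / 7.451e+05 = 3.181e-05 m/day.
Q = K_eq · A · (Δh/L) = 3.181e-05 × 2380 × (6.98/23.70) = 0.02229 m³/day.

0.0223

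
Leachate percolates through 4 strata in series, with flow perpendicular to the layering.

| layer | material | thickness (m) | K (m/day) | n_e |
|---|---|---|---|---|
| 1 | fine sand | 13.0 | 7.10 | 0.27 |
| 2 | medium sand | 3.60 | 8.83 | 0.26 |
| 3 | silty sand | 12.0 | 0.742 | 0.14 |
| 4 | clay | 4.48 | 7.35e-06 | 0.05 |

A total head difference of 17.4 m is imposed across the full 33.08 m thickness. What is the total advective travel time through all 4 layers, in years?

609

With flow normal to the layers, continuity requires the same specific discharge q through every layer.
Σ(b_i/K_i) = 13.0/7.10 + 3.60/8.83 + 12.0/0.742 + 4.48/7.35e-06 = 6.095e+05 d.
q = Δh / Σ(b_i/K_i) = 17.4 / 6.095e+05 = 2.855e-05 m/day.
In each layer the seepage velocity is v_i = q/n_i, so the layer transit time is t_i = b_i·n_i / q:
  layer 1 (fine sand): t_1 = 13.0 × 0.27 / 2.855e-05 = 1.230e+05 d
  layer 2 (medium sand): t_2 = 3.60 × 0.26 / 2.855e-05 = 32789 d
  layer 3 (silty sand): t_3 = 12.0 × 0.14 / 2.855e-05 = 58852 d
  layer 4 (clay): t_4 = 4.48 × 0.05 / 2.855e-05 = 7847 d
Total t = Σ t_i = 2.224e+05 days = 609.0 years.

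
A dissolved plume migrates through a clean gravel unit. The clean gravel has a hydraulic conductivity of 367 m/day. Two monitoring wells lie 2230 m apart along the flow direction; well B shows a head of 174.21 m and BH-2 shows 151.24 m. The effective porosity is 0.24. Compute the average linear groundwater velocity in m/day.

15.8

Hydraulic gradient i = (174.21 − 151.24) / 2230 = 22.97 / 2230 = 0.01030.
Darcy flux q = K · i = 367.0 × 0.01030 = 3.780 m/day.
Seepage velocity v = q / n_e = 3.780 / 0.24 = 15.75 m/day.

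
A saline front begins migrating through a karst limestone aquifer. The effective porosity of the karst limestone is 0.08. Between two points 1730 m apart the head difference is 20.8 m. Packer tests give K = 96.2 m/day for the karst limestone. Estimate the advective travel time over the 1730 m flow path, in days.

Hydraulic gradient i = Δh / L = 20.8 / 1730 = 0.01202.
Darcy flux q = K · i = 96.20 × 0.01202 = 1.157 m/day.
Seepage velocity v = q / n_e = 1.157 / 0.08 = 14.46 m/day.
Travel time t = L / v = 1730 / 14.46 = 119.7 days.

120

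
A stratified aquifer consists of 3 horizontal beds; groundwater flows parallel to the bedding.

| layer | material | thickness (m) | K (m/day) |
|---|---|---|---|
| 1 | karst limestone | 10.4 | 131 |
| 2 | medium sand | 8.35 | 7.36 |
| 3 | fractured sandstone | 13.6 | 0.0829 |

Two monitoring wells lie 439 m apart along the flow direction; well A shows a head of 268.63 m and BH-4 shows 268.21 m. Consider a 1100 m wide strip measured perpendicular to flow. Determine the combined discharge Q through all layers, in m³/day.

1500

Flow is parallel to layering, so each bed carries its own Darcy discharge and the transmissivities add.
Σ(K_i·b_i) = 131×10.4 + 7.36×8.35 + 0.0829×13.6 = 1425 m²/day.
Hydraulic gradient i = (268.63 − 268.21) / 439 = 0.42 / 439 = 0.0009567.
Q = Σ(K_i·b_i) · W · i = 1425 × 1100 × 0.0009567 = 1500 m³/day.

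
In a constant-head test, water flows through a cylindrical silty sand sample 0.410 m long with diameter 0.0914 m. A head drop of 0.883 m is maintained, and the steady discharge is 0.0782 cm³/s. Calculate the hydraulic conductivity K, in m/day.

0.478

Cross-sectional area A = π·(d/2)² = π × (0.0914/2)² = 0.006561 m².
Convert discharge: 0.0782 cm³/s = 7.820e-08 m³/s.
Darcy's law rearranged: K = Q·L / (A·Δh) = 7.820e-08 × 0.410 / (0.006561 × 0.883) = 5.534e-06 m/s = 0.4781 m/day.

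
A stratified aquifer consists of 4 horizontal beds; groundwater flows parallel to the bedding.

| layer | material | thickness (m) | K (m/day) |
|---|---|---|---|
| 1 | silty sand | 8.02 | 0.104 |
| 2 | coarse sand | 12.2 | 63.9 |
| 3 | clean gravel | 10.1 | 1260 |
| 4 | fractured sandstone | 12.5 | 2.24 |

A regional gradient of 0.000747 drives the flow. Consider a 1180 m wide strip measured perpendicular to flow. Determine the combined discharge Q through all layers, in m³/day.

Flow is parallel to layering, so each bed carries its own Darcy discharge and the transmissivities add.
Σ(K_i·b_i) = 0.104×8.02 + 63.9×12.2 + 1260×10.1 + 2.24×12.5 = 13534 m²/day.
Hydraulic gradient i = 0.000747.
Q = Σ(K_i·b_i) · W · i = 13534 × 1180 × 0.0007470 = 11930 m³/day.

11900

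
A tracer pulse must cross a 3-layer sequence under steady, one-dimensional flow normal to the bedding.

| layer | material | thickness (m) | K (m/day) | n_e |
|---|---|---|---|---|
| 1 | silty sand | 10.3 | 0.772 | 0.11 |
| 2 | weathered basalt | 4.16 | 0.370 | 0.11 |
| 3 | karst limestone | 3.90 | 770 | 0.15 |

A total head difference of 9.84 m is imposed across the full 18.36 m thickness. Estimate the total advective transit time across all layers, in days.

5.44

With flow normal to the layers, continuity requires the same specific discharge q through every layer.
Σ(b_i/K_i) = 10.3/0.772 + 4.16/0.370 + 3.90/770 = 24.59 d.
q = Δh / Σ(b_i/K_i) = 9.84 / 24.59 = 0.4002 m/day.
In each layer the seepage velocity is v_i = q/n_i, so the layer transit time is t_i = b_i·n_i / q:
  layer 1 (silty sand): t_1 = 10.3 × 0.11 / 0.4002 = 2.831 d
  layer 2 (weathered basalt): t_2 = 4.16 × 0.11 / 0.4002 = 1.144 d
  layer 3 (karst limestone): t_3 = 3.90 × 0.15 / 0.4002 = 1.462 d
Total t = Σ t_i = 5.437 days.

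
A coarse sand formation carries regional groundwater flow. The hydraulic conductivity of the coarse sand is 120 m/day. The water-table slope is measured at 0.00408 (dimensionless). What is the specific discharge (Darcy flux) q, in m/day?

0.490

Hydraulic gradient i = 0.00408.
Specific discharge q = K · i = 120.0 × 0.004080 = 0.4896 m/day.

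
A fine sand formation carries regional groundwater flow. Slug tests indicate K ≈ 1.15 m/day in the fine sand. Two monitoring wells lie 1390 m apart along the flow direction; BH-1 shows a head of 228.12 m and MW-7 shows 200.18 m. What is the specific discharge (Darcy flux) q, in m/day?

0.0231

Hydraulic gradient i = (228.12 − 200.18) / 1390 = 27.94 / 1390 = 0.02010.
Specific discharge q = K · i = 1.150 × 0.02010 = 0.02312 m/day.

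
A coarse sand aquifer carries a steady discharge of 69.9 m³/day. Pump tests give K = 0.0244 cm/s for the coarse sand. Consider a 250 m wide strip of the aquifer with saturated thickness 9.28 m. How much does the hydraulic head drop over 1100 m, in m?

Convert K: 0.0244 cm/s × 864 = 21.08 m/day.
Cross-sectional area A = 250 × 9.28 = 2320 m².
From Q = K·A·i, i = Q / (K·A) = 69.9 / (21.08 × 2320) = 0.001429.
Head loss Δh = i · L = 0.001429 × 1100 = 1.572 m.

1.57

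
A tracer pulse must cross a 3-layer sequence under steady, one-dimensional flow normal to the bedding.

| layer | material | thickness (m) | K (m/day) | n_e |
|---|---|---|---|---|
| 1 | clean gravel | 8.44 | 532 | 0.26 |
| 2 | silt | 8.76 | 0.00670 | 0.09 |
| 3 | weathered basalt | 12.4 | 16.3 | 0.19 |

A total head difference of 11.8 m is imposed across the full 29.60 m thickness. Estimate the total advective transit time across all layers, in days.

592

With flow normal to the layers, continuity requires the same specific discharge q through every layer.
Σ(b_i/K_i) = 8.44/532 + 8.76/0.00670 + 12.4/16.3 = 1308 d.
q = Δh / Σ(b_i/K_i) = 11.8 / 1308 = 0.009020 m/day.
In each layer the seepage velocity is v_i = q/n_i, so the layer transit time is t_i = b_i·n_i / q:
  layer 1 (clean gravel): t_1 = 8.44 × 0.26 / 0.009020 = 243.3 d
  layer 2 (silt): t_2 = 8.76 × 0.09 / 0.009020 = 87.41 d
  layer 3 (weathered basalt): t_3 = 12.4 × 0.19 / 0.009020 = 261.2 d
Total t = Σ t_i = 591.9 days.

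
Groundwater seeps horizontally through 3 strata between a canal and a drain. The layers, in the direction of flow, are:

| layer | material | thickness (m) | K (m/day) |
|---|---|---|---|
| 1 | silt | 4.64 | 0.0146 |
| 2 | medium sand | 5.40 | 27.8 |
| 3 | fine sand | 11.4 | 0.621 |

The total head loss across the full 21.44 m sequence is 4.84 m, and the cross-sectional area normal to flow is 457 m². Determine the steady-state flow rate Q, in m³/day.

6.58

Flow is perpendicular to layering, so the layers act in series and the equivalent K is the thickness-weighted harmonic mean.
Total thickness L = 4.64 + 5.40 + 11.4 = 21.44 m.
Σ(b_i/K_i) = 4.64/0.0146 + 5.40/27.8 + 11.4/0.621 = 336.4 d.
K_eq = L / Σ(b_i/K_i) = 21.44 / 336.4 = 0.06374 m/day.
Q = K_eq · A · (Δh/L) = 0.06374 × 457 × (4.84/21.44) = 6.576 m³/day.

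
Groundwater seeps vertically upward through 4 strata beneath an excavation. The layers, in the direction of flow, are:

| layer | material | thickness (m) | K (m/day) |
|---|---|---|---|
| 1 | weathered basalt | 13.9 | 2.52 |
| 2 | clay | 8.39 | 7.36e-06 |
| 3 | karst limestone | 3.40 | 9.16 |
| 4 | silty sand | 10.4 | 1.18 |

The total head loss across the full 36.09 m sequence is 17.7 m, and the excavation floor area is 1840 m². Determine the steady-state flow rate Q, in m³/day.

0.0286

Flow is perpendicular to layering, so the layers act in series and the equivalent K is the thickness-weighted harmonic mean.
Total thickness L = 13.9 + 8.39 + 3.40 + 10.4 = 36.09 m.
Σ(b_i/K_i) = 13.9/2.52 + 8.39/7.36e-06 + 3.40/9.16 + 10.4/1.18 = 1.140e+06 d.
K_eq = L / Σ(b_i/K_i) = 36.09 / 1.140e+06 = 3.166e-05 m/day.
Q = K_eq · A · (Δh/L) = 3.166e-05 × 1840 × (17.7/36.09) = 0.02857 m³/day.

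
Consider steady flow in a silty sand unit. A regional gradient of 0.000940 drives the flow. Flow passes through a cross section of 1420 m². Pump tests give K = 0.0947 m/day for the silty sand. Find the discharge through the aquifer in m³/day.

Hydraulic gradient i = 0.000940.
Darcy's law: Q = K · A · i = 0.09470 × 1420 × 0.0009400 = 0.1264 m³/day.

0.126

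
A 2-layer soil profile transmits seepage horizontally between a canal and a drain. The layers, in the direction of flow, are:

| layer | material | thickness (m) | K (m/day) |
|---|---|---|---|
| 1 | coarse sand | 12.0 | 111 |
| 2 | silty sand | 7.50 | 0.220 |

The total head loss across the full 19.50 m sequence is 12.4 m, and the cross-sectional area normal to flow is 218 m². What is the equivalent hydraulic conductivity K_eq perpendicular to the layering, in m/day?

0.570

Flow is perpendicular to layering, so the layers act in series and the equivalent K is the thickness-weighted harmonic mean.
Total thickness L = 12.0 + 7.50 = 19.50 m.
Σ(b_i/K_i) = 12.0/111 + 7.50/0.220 = 34.20 d.
K_eq = L / Σ(b_i/K_i) = 19.50 / 34.20 = 0.5702 m/day.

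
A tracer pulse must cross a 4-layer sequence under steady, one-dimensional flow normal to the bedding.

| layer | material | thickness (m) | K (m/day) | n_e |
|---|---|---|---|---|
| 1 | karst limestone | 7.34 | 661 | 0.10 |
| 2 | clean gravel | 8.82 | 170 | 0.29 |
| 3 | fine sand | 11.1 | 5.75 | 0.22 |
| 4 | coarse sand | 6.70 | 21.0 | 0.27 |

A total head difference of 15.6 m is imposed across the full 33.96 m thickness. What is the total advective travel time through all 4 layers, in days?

With flow normal to the layers, continuity requires the same specific discharge q through every layer.
Σ(b_i/K_i) = 7.34/661 + 8.82/170 + 11.1/5.75 + 6.70/21.0 = 2.312 d.
q = Δh / Σ(b_i/K_i) = 15.6 / 2.312 = 6.746 m/day.
In each layer the seepage velocity is v_i = q/n_i, so the layer transit time is t_i = b_i·n_i / q:
  layer 1 (karst limestone): t_1 = 7.34 × 0.10 / 6.746 = 0.1088 d
  layer 2 (clean gravel): t_2 = 8.82 × 0.29 / 6.746 = 0.3792 d
  layer 3 (fine sand): t_3 = 11.1 × 0.22 / 6.746 = 0.3620 d
  layer 4 (coarse sand): t_4 = 6.70 × 0.27 / 6.746 = 0.2682 d
Total t = Σ t_i = 1.118 days.

1.12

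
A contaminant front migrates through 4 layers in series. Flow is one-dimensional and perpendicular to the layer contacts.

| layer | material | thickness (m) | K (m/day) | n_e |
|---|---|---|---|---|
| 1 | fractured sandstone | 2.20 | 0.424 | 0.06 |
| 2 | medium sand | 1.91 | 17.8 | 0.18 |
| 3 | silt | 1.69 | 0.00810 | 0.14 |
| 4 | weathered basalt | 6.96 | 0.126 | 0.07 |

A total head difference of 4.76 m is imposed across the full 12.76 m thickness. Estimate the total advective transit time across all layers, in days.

With flow normal to the layers, continuity requires the same specific discharge q through every layer.
Σ(b_i/K_i) = 2.20/0.424 + 1.91/17.8 + 1.69/0.00810 + 6.96/0.126 = 269.2 d.
q = Δh / Σ(b_i/K_i) = 4.76 / 269.2 = 0.01768 m/day.
In each layer the seepage velocity is v_i = q/n_i, so the layer transit time is t_i = b_i·n_i / q:
  layer 1 (fractured sandstone): t_1 = 2.20 × 0.06 / 0.01768 = 7.465 d
  layer 2 (medium sand): t_2 = 1.91 × 0.18 / 0.01768 = 19.44 d
  layer 3 (silt): t_3 = 1.69 × 0.14 / 0.01768 = 13.38 d
  layer 4 (weathered basalt): t_4 = 6.96 × 0.07 / 0.01768 = 27.55 d
Total t = Σ t_i = 67.84 days.

67.8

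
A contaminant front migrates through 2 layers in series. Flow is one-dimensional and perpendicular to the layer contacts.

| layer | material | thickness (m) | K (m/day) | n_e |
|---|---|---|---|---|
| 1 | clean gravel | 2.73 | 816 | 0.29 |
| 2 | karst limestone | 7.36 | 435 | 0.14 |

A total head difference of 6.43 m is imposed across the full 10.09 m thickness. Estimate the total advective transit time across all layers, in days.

With flow normal to the layers, continuity requires the same specific discharge q through every layer.
Σ(b_i/K_i) = 2.73/816 + 7.36/435 = 0.02027 d.
q = Δh / Σ(b_i/K_i) = 6.43 / 0.02027 = 317.3 m/day.
In each layer the seepage velocity is v_i = q/n_i, so the layer transit time is t_i = b_i·n_i / q:
  layer 1 (clean gravel): t_1 = 2.73 × 0.29 / 317.3 = 0.002495 d
  layer 2 (karst limestone): t_2 = 7.36 × 0.14 / 317.3 = 0.003247 d
Total t = Σ t_i = 0.005743 days.

0.00574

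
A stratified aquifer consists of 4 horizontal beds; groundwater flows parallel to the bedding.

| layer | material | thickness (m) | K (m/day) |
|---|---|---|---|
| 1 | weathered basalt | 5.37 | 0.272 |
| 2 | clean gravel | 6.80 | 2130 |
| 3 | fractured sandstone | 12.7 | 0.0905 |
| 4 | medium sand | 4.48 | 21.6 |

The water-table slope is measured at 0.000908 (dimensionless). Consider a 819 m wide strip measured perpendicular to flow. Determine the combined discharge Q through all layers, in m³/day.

Flow is parallel to layering, so each bed carries its own Darcy discharge and the transmissivities add.
Σ(K_i·b_i) = 0.272×5.37 + 2130×6.80 + 0.0905×12.7 + 21.6×4.48 = 14583 m²/day.
Hydraulic gradient i = 0.000908.
Q = Σ(K_i·b_i) · W · i = 14583 × 819 × 0.0009080 = 10845 m³/day.

10800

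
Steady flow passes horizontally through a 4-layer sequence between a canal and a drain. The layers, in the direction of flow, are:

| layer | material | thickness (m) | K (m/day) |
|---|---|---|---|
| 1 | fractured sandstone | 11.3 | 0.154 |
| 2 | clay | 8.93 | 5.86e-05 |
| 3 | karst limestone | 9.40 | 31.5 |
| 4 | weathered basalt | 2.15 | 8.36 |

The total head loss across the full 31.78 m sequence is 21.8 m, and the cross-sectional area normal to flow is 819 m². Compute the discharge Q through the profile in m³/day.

Flow is perpendicular to layering, so the layers act in series and the equivalent K is the thickness-weighted harmonic mean.
Total thickness L = 11.3 + 8.93 + 9.40 + 2.15 = 31.78 m.
Σ(b_i/K_i) = 11.3/0.154 + 8.93/5.86e-05 + 9.40/31.5 + 2.15/8.36 = 1.525e+05 d.
K_eq = L / Σ(b_i/K_i) = 31.78 / 1.525e+05 = 0.0002084 m/day.
Q = K_eq · A · (Δh/L) = 0.0002084 × 819 × (21.8/31.78) = 0.1171 m³/day.

0.117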